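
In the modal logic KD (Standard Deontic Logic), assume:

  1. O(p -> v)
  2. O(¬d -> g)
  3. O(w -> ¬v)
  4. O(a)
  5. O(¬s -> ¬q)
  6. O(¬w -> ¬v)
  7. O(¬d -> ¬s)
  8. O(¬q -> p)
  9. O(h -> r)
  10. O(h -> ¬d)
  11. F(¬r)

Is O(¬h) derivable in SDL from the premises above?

Yes

Premises 6 and 3 cover both cases: O(¬w -> ¬v) and O(w -> ¬v). Since ¬w ∨ w is a tautology, O(¬v) follows.
Premise 1, O(p -> v), contraposes to O(¬v -> ¬p); with O(¬v) we get O(¬p).
The contrapositive of premise 8 (O(¬q -> p)) is O(¬p -> q), and O(¬p) is already established, so O(q).
Premise 5, O(¬s -> ¬q), contraposes to O(q -> s); with O(q) we get O(s).
The contrapositive of premise 7 (O(¬d -> ¬s)) is O(s -> d), and O(s) is already established, so O(d).
The contrapositive of premise 10 (O(h -> ¬d)) is O(d -> ¬h), and O(d) is already established, so O(¬h).
Premises 2, 4, 9, 11 do not contribute to this derivation.
So O(¬h) follows.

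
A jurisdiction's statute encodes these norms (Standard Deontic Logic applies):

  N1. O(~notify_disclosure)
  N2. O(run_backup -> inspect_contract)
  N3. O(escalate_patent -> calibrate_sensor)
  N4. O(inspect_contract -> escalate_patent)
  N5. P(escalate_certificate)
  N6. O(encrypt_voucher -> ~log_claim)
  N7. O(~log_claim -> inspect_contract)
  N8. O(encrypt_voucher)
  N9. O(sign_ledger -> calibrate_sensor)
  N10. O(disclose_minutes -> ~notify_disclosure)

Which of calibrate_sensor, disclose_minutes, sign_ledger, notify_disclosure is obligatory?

calibrate_sensor

Premise 8 states O(encrypt_voucher) outright.
With premise 6, O(encrypt_voucher -> ~log_claim), the K-axiom yields O(~log_claim).
Applying K to premise 7 (O(~log_claim -> inspect_contract)) and O(~log_claim) yields O(inspect_contract).
Premise 4 is O(inspect_contract -> escalate_patent); since O(inspect_contract), deontic closure gives O(escalate_patent).
Applying K to premise 3 (O(escalate_patent -> calibrate_sensor)) and O(escalate_patent) yields O(calibrate_sensor).
So O(calibrate_sensor) holds — calibrate_sensor is obligatory. None of the other listed options is made obligatory by any chain of premises.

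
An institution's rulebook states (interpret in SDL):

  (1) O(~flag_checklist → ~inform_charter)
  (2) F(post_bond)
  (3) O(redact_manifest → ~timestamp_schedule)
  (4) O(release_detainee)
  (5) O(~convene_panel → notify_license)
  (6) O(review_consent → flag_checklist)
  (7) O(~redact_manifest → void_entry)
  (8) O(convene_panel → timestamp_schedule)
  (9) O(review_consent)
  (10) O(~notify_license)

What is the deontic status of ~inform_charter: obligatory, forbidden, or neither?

Premise 1 is O(~flag_checklist → ~inform_charter), but O(~flag_checklist) is not derivable from the premises, so it does not yield O(~inform_charter).
No premise or chain of K-axiom applications forces O(~inform_charter), and none forces O(inform_charter). So ~inform_charter is neither obligatory nor forbidden under these norms.

Neither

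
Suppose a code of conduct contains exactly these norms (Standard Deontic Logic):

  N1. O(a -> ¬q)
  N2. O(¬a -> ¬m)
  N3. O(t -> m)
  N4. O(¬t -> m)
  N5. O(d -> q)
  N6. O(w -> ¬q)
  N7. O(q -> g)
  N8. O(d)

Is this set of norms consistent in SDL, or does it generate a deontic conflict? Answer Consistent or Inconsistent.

Premises 4 and 3 cover both cases: O(¬t -> m) and O(t -> m). Since ¬t ∨ t is a tautology, O(m) follows.
Premise 2, O(¬a -> ¬m), contraposes to O(m -> a); with O(m) we get O(a).
With premise 1, O(a -> ¬q), the K-axiom yields O(¬q).
Premise 5 is O(d -> q); contrapositively O(¬q -> ¬d). Since O(¬q) holds, K gives O(¬d).
Yet premise 8 states O(d).
We now have both O(¬d) and O(d) — d is simultaneously obligatory and forbidden, violating the D-axiom.

Inconsistent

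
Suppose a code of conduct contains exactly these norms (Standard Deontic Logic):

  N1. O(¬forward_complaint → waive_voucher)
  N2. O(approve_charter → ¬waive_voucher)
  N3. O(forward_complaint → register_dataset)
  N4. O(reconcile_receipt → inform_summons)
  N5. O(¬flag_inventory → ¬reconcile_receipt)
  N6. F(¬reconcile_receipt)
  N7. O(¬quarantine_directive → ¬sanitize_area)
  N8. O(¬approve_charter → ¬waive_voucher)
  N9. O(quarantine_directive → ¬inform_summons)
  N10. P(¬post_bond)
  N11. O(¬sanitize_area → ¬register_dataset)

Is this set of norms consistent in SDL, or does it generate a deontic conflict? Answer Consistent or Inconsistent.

Inconsistent

By case analysis on approve_charter: premise 2 gives O(approve_charter → ¬waive_voucher) and premise 8 gives O(¬approve_charter → ¬waive_voucher), so O(¬waive_voucher) either way.
Premise 1, O(¬forward_complaint → waive_voucher), contraposes to O(¬waive_voucher → forward_complaint); with O(¬waive_voucher) we get O(forward_complaint).
From O(forward_complaint) and premise 3, O(forward_complaint → register_dataset), we obtain O(register_dataset).
The contrapositive of premise 11 (O(¬sanitize_area → ¬register_dataset)) is O(register_dataset → sanitize_area), and O(register_dataset) is already established, so O(sanitize_area).
The contrapositive of premise 7 (O(¬quarantine_directive → ¬sanitize_area)) is O(sanitize_area → quarantine_directive), and O(sanitize_area) is already established, so O(quarantine_directive).
Premise 9 is O(quarantine_directive → ¬inform_summons); since O(quarantine_directive), deontic closure gives O(¬inform_summons).
Premise 4 is O(reconcile_receipt → inform_summons); contrapositively O(¬inform_summons → ¬reconcile_receipt). Since O(¬inform_summons) holds, K gives O(¬reconcile_receipt).
But premise 6, F(¬reconcile_receipt), means O(reconcile_receipt).
We now have both O(¬reconcile_receipt) and O(reconcile_receipt) — reconcile_receipt is simultaneously obligatory and forbidden, violating the D-axiom.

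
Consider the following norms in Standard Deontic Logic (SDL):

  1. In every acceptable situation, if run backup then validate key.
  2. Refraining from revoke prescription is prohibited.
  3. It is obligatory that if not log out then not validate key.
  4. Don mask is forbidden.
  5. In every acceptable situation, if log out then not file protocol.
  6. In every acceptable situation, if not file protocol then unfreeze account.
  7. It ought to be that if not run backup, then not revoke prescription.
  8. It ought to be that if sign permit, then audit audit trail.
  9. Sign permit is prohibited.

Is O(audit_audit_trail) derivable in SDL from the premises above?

Premise 8 is O(sign_permit → audit_audit_trail), but O(sign_permit) is not derivable from the premises, so it does not yield O(audit_audit_trail).
No other premise forces O(audit_audit_trail). An ideal world satisfying every premise can still have audit_audit_trail false, so O(audit_audit_trail) is not derivable.

No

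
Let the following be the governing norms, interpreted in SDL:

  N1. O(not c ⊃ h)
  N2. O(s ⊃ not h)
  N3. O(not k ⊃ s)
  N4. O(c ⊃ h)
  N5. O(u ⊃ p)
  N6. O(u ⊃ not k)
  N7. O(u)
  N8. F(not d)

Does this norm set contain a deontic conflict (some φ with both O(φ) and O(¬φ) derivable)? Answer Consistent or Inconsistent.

Premises 4 and 1 cover both cases: O(c ⊃ h) and O(not c ⊃ h). Since c ∨ not c is a tautology, O(h) follows.
Premise 2 is O(s ⊃ not h); contrapositively O(h ⊃ not s). Since O(h) holds, K gives O(not s).
Premise 3 is O(not k ⊃ s); contrapositively O(not s ⊃ k). Since O(not s) holds, K gives O(k).
Premise 6, O(u ⊃ not k), contraposes to O(k ⊃ not u); with O(k) we get O(not u).
But premise 7 directly asserts O(u).
We now have both O(not u) and O(u) — u is simultaneously obligatory and forbidden, violating the D-axiom.

Inconsistent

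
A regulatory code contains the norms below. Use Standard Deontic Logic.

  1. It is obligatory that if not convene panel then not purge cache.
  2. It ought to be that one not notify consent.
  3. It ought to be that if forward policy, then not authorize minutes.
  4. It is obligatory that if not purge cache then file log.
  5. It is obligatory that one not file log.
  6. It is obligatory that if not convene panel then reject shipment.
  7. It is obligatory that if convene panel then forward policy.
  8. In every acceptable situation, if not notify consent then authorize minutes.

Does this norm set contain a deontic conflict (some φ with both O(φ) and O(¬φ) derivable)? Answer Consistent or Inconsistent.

Inconsistent

Premise 5 gives O(¬file_log).
The contrapositive of premise 4 (O(¬purge_cache → file_log)) is O(¬file_log → purge_cache), and O(¬file_log) is already established, so O(purge_cache).
The contrapositive of premise 1 (O(¬convene_panel → ¬purge_cache)) is O(purge_cache → convene_panel), and O(purge_cache) is already established, so O(convene_panel).
From O(convene_panel) and premise 7, O(convene_panel → forward_policy), we obtain O(forward_policy).
Premise 3 is O(forward_policy → ¬authorize_minutes); since O(forward_policy), deontic closure gives O(¬authorize_minutes).
Premise 8, O(¬notify_consent → authorize_minutes), contraposes to O(¬authorize_minutes → notify_consent); with O(¬authorize_minutes) we get O(notify_consent).
However, premise 2 gives O(¬notify_consent).
We now have both O(notify_consent) and O(¬notify_consent) — notify_consent is simultaneously obligatory and forbidden, violating the D-axiom.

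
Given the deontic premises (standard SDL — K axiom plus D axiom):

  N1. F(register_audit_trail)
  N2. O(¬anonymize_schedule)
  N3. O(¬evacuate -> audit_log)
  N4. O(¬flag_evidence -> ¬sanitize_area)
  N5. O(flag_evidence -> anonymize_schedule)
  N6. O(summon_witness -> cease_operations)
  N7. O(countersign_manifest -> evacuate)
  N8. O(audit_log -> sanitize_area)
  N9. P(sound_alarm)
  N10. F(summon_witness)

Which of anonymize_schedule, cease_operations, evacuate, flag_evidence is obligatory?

evacuate

Premise 2 gives O(¬anonymize_schedule).
The contrapositive of premise 5 (O(flag_evidence -> anonymize_schedule)) is O(¬anonymize_schedule -> ¬flag_evidence), and O(¬anonymize_schedule) is already established, so O(¬flag_evidence).
With premise 4, O(¬flag_evidence -> ¬sanitize_area), the K-axiom yields O(¬sanitize_area).
The contrapositive of premise 8 (O(audit_log -> sanitize_area)) is O(¬sanitize_area -> ¬audit_log), and O(¬sanitize_area) is already established, so O(¬audit_log).
The contrapositive of premise 3 (O(¬evacuate -> audit_log)) is O(¬audit_log -> evacuate), and O(¬audit_log) is already established, so O(evacuate).
So O(evacuate) holds — evacuate is obligatory. None of the other listed options is made obligatory by any chain of premises.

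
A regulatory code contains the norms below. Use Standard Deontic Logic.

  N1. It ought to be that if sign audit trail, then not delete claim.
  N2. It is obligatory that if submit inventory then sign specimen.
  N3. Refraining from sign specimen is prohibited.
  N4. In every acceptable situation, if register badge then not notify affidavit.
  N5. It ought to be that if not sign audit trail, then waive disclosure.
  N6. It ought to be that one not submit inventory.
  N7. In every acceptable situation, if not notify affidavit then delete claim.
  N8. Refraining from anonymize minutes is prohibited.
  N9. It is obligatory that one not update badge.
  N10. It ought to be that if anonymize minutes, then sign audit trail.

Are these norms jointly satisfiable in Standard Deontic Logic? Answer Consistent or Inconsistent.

Premise 2 is O(submit_inventory → sign_specimen); even if O(sign_specimen) held, inferring O(submit_inventory) would be affirming the consequent — invalid.
So O(submit_inventory) is not derivable, and the apparent clash with O(¬submit_inventory) does not arise.
A world satisfying every obligation exists (e.g. anonymize_minutes=true, delete_claim=false, notify_affidavit=true, register_badge=false, sign_audit_trail=true, sign_specimen=true, submit_inventory=false, update_badge=false, waive_disclosure=false); no atom is both obligatory and forbidden, so the set is consistent.

Consistent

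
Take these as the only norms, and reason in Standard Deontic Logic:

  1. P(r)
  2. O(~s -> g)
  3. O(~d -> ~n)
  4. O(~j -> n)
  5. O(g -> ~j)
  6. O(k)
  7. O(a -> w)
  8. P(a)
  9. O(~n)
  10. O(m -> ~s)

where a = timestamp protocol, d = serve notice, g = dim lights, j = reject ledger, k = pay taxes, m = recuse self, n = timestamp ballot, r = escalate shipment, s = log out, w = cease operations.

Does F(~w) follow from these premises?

No

Premise 7 is O(a -> w), but O(a) is not derivable from the premises (the permission P(a) asserts only ~O(~a), not O(a)), so it does not yield O(w).
No other premise forces O(w). An ideal world satisfying every premise can still have ~w true, so F(~w) is not derivable.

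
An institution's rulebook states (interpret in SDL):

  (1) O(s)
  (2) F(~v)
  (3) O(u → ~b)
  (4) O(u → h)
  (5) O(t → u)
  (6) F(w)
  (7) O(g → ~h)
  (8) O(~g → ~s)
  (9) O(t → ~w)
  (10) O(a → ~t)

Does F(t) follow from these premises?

Yes

Premise 1 states O(s) outright.
Premise 8 is O(~g → ~s); contrapositively O(s → g). Since O(s) holds, K gives O(g).
With premise 7, O(g → ~h), the K-axiom yields O(~h).
Premise 4, O(u → h), contraposes to O(~h → ~u); with O(~h) we get O(~u).
The contrapositive of premise 5 (O(t → u)) is O(~u → ~t), and O(~u) is already established, so O(~t).
Premises 2, 3, 6, 9, 10 do not contribute to this derivation.
So O(~t) holds, i.e. F(t). The claim follows.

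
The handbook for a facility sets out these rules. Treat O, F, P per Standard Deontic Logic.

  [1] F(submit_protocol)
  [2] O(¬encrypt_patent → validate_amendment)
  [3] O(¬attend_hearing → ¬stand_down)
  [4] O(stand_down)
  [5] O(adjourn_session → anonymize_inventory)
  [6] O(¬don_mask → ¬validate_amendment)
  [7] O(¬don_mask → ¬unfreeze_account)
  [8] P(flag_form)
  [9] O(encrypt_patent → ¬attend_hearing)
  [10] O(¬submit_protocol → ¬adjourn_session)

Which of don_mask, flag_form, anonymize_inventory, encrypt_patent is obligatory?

don_mask

From premise 4 we have O(stand_down).
Premise 3, O(¬attend_hearing → ¬stand_down), contraposes to O(stand_down → attend_hearing); with O(stand_down) we get O(attend_hearing).
Premise 9 is O(encrypt_patent → ¬attend_hearing); contrapositively O(attend_hearing → ¬encrypt_patent). Since O(attend_hearing) holds, K gives O(¬encrypt_patent).
With premise 2, O(¬encrypt_patent → validate_amendment), the K-axiom yields O(validate_amendment).
Premise 6, O(¬don_mask → ¬validate_amendment), contraposes to O(validate_amendment → don_mask); with O(validate_amendment) we get O(don_mask).
So O(don_mask) holds — don_mask is obligatory. None of the other listed options is made obligatory by any chain of premises.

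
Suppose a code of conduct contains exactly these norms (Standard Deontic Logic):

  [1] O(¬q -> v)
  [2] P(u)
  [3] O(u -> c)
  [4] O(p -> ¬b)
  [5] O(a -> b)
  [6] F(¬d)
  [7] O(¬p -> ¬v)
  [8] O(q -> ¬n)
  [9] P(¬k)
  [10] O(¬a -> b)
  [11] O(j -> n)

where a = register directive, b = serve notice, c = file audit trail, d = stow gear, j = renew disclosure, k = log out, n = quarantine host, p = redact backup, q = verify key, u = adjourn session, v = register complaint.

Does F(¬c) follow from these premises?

Premise 3 is O(u -> c), but O(u) is not derivable from the premises (the permission P(u) asserts only ¬O(¬u), not O(u)), so it does not yield O(c).
No other premise forces O(c). An ideal world satisfying every premise can still have ¬c true, so F(¬c) is not derivable.

No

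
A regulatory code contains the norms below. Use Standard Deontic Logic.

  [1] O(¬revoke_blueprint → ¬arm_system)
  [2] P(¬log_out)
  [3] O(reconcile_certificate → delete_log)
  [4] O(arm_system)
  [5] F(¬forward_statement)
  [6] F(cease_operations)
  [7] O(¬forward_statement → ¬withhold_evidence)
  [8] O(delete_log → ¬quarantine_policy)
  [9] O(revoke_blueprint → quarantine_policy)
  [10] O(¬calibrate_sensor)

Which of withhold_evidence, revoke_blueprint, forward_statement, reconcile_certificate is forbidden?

reconcile_certificate

From premise 4 we have O(arm_system).
The contrapositive of premise 1 (O(¬revoke_blueprint → ¬arm_system)) is O(arm_system → revoke_blueprint), and O(arm_system) is already established, so O(revoke_blueprint).
Applying K to premise 9 (O(revoke_blueprint → quarantine_policy)) and O(revoke_blueprint) yields O(quarantine_policy).
The contrapositive of premise 8 (O(delete_log → ¬quarantine_policy)) is O(quarantine_policy → ¬delete_log), and O(quarantine_policy) is already established, so O(¬delete_log).
The contrapositive of premise 3 (O(reconcile_certificate → delete_log)) is O(¬delete_log → ¬reconcile_certificate), and O(¬delete_log) is already established, so O(¬reconcile_certificate).
So O(¬reconcile_certificate) holds, i.e. reconcile_certificate is forbidden. None of the other listed options is forbidden under the premises.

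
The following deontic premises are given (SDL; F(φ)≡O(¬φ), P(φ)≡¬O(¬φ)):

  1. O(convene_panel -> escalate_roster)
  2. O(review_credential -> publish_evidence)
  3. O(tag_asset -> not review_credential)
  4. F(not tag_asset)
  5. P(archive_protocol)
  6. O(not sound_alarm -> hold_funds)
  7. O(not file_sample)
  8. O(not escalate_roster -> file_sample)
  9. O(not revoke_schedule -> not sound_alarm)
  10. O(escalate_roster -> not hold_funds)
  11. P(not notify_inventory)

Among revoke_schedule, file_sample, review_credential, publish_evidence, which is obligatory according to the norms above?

revoke_schedule

Premise 7 gives O(not file_sample).
Premise 8, O(not escalate_roster -> file_sample), contraposes to O(not file_sample -> escalate_roster); with O(not file_sample) we get O(escalate_roster).
With premise 10, O(escalate_roster -> not hold_funds), the K-axiom yields O(not hold_funds).
The contrapositive of premise 6 (O(not sound_alarm -> hold_funds)) is O(not hold_funds -> sound_alarm), and O(not hold_funds) is already established, so O(sound_alarm).
The contrapositive of premise 9 (O(not revoke_schedule -> not sound_alarm)) is O(sound_alarm -> revoke_schedule), and O(sound_alarm) is already established, so O(revoke_schedule).
So O(revoke_schedule) holds — revoke_schedule is obligatory. None of the other listed options is made obligatory by any chain of premises.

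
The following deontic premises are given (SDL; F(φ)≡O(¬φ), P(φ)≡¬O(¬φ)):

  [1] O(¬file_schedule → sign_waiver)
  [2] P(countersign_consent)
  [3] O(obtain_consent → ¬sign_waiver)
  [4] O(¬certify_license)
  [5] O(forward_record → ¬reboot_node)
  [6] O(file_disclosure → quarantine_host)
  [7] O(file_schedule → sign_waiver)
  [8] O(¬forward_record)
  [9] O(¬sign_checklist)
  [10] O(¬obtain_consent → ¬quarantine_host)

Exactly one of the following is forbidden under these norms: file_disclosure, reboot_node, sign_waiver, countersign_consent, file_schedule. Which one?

file_disclosure

By case analysis on ¬file_schedule: premise 1 gives O(¬file_schedule → sign_waiver) and premise 7 gives O(file_schedule → sign_waiver), so O(sign_waiver) either way.
The contrapositive of premise 3 (O(obtain_consent → ¬sign_waiver)) is O(sign_waiver → ¬obtain_consent), and O(sign_waiver) is already established, so O(¬obtain_consent).
From O(¬obtain_consent) and premise 10, O(¬obtain_consent → ¬quarantine_host), we obtain O(¬quarantine_host).
The contrapositive of premise 6 (O(file_disclosure → quarantine_host)) is O(¬quarantine_host → ¬file_disclosure), and O(¬quarantine_host) is already established, so O(¬file_disclosure).
So O(¬file_disclosure) holds, i.e. file_disclosure is forbidden. None of the other listed options is forbidden under the premises.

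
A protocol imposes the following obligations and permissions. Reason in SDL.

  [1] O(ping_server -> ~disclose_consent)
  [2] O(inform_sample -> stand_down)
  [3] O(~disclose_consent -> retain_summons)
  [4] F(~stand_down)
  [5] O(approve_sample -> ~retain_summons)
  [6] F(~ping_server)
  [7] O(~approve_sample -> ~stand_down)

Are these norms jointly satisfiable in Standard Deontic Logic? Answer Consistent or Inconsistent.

Premise 4 is F(~stand_down), i.e. O(stand_down).
Premise 7, O(~approve_sample -> ~stand_down), contraposes to O(stand_down -> approve_sample); with O(stand_down) we get O(approve_sample).
From O(approve_sample) and premise 5, O(approve_sample -> ~retain_summons), we obtain O(~retain_summons).
Premise 3 is O(~disclose_consent -> retain_summons); contrapositively O(~retain_summons -> disclose_consent). Since O(~retain_summons) holds, K gives O(disclose_consent).
Premise 1 is O(ping_server -> ~disclose_consent); contrapositively O(disclose_consent -> ~ping_server). Since O(disclose_consent) holds, K gives O(~ping_server).
Yet premise 6 is F(~ping_server), i.e. O(ping_server).
We now have both O(~ping_server) and O(ping_server) — ping_server is simultaneously obligatory and forbidden, violating the D-axiom.

Inconsistent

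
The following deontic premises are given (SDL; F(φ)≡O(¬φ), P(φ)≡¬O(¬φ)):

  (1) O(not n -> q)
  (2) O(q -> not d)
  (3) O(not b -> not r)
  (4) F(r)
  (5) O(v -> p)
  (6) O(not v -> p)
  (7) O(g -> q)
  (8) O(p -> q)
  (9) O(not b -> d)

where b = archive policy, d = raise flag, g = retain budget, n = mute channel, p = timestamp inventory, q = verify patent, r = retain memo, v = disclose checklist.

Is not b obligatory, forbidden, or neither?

Forbidden

By case analysis on v: premise 5 gives O(v -> p) and premise 6 gives O(not v -> p), so O(p) either way.
Premise 8 is O(p -> q); since O(p), deontic closure gives O(q).
With premise 2, O(q -> not d), the K-axiom yields O(not d).
The contrapositive of premise 9 (O(not b -> d)) is O(not d -> b), and O(not d) is already established, so O(b).
Premises 1, 3, 4, 7 do not contribute to this derivation.
Thus O(b), which is F(not b): not b is forbidden.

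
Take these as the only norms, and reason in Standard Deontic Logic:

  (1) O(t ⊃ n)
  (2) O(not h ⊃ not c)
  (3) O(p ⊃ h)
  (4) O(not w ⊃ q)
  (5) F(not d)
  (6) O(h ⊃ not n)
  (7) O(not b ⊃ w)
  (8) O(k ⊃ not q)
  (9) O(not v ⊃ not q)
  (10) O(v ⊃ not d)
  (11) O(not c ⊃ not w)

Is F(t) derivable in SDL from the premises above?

Premise 5, F(not d), is equivalent to O(d).
The contrapositive of premise 10 (O(v ⊃ not d)) is O(d ⊃ not v), and O(d) is already established, so O(not v).
From O(not v) and premise 9, O(not v ⊃ not q), we obtain O(not q).
Premise 4, O(not w ⊃ q), contraposes to O(not q ⊃ w); with O(not q) we get O(w).
Premise 11 is O(not c ⊃ not w); contrapositively O(w ⊃ c). Since O(w) holds, K gives O(c).
Premise 2, O(not h ⊃ not c), contraposes to O(c ⊃ h); with O(c) we get O(h).
With premise 6, O(h ⊃ not n), the K-axiom yields O(not n).
Premise 1, O(t ⊃ n), contraposes to O(not n ⊃ not t); with O(not n) we get O(not t).
Premises 3, 7, 8 do not contribute to this derivation.
So O(not t) holds, i.e. F(t). The claim follows.

Yes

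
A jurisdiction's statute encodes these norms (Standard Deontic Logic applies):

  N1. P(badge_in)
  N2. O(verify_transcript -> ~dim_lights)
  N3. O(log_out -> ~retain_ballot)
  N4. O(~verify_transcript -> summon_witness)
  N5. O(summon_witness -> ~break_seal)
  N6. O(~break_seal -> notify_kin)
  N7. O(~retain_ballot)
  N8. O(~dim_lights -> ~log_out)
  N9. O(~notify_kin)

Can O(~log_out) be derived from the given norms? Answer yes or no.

Yes

Premise 9 gives O(~notify_kin).
Premise 6 is O(~break_seal -> notify_kin); contrapositively O(~notify_kin -> break_seal). Since O(~notify_kin) holds, K gives O(break_seal).
Premise 5, O(summon_witness -> ~break_seal), contraposes to O(break_seal -> ~summon_witness); with O(break_seal) we get O(~summon_witness).
Premise 4, O(~verify_transcript -> summon_witness), contraposes to O(~summon_witness -> verify_transcript); with O(~summon_witness) we get O(verify_transcript).
Premise 2 is O(verify_transcript -> ~dim_lights); since O(verify_transcript), deontic closure gives O(~dim_lights).
Applying K to premise 8 (O(~dim_lights -> ~log_out)) and O(~dim_lights) yields O(~log_out).
Premises 1, 3, 7 do not contribute to this derivation.
So O(~log_out) follows.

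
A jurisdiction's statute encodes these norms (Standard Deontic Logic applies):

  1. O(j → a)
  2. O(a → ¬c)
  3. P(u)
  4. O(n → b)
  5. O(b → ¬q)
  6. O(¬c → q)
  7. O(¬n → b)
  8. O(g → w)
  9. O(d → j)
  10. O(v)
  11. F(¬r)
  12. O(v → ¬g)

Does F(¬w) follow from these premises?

Premise 8 is O(g → w), but O(g) is not derivable from the premises, so it does not yield O(w).
No other premise forces O(w). An ideal world satisfying every premise can still have ¬w true, so F(¬w) is not derivable.

No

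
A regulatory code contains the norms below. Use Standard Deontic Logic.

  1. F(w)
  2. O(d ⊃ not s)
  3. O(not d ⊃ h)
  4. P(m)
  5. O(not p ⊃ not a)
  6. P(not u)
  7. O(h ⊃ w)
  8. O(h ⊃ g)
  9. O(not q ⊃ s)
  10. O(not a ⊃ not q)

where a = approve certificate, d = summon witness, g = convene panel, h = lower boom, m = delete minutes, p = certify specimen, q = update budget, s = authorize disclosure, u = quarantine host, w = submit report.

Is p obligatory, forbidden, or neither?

F(w) at premise 1 means O(not w).
Premise 7 is O(h ⊃ w); contrapositively O(not w ⊃ not h). Since O(not w) holds, K gives O(not h).
The contrapositive of premise 3 (O(not d ⊃ h)) is O(not h ⊃ d), and O(not h) is already established, so O(d).
From O(d) and premise 2, O(d ⊃ not s), we obtain O(not s).
Premise 9, O(not q ⊃ s), contraposes to O(not s ⊃ q); with O(not s) we get O(q).
The contrapositive of premise 10 (O(not a ⊃ not q)) is O(q ⊃ a), and O(q) is already established, so O(a).
Premise 5, O(not p ⊃ not a), contraposes to O(a ⊃ p); with O(a) we get O(p).
Premises 4, 6, 8 do not contribute to this derivation.
Hence p is obligatory.

Obligatory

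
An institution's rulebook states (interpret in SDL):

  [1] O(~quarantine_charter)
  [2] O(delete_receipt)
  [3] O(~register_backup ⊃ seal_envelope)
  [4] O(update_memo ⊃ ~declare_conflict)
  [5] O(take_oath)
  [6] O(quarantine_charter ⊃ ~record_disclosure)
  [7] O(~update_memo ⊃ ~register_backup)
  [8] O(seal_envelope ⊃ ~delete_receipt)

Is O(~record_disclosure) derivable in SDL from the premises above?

No

Premise 6 is O(quarantine_charter ⊃ ~record_disclosure), but O(quarantine_charter) is not derivable from the premises, so it does not yield O(~record_disclosure).
No other premise forces O(~record_disclosure). An ideal world satisfying every premise can still have ~record_disclosure false, so O(~record_disclosure) is not derivable.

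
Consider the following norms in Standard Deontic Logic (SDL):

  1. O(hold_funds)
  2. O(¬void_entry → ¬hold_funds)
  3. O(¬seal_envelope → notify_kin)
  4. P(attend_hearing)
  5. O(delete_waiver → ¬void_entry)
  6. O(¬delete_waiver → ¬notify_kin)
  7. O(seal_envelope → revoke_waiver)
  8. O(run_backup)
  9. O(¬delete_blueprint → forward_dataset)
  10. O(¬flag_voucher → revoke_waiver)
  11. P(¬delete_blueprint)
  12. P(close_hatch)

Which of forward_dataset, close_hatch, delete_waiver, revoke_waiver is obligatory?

Premise 1 gives O(hold_funds).
Premise 2 is O(¬void_entry → ¬hold_funds); contrapositively O(hold_funds → void_entry). Since O(hold_funds) holds, K gives O(void_entry).
Premise 5, O(delete_waiver → ¬void_entry), contraposes to O(void_entry → ¬delete_waiver); with O(void_entry) we get O(¬delete_waiver).
From O(¬delete_waiver) and premise 6, O(¬delete_waiver → ¬notify_kin), we obtain O(¬notify_kin).
Premise 3, O(¬seal_envelope → notify_kin), contraposes to O(¬notify_kin → seal_envelope); with O(¬notify_kin) we get O(seal_envelope).
From O(seal_envelope) and premise 7, O(seal_envelope → revoke_waiver), we obtain O(revoke_waiver).
So O(revoke_waiver) holds — revoke_waiver is obligatory. None of the other listed options is made obligatory by any chain of premises.

revoke_waiver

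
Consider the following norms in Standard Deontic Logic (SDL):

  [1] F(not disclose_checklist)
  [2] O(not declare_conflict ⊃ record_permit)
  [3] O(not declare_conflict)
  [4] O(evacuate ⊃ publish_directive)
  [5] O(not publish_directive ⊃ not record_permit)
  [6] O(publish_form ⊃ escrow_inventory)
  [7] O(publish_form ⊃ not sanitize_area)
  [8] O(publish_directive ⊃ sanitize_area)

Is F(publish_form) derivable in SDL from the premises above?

Premise 3 gives O(not declare_conflict).
From O(not declare_conflict) and premise 2, O(not declare_conflict ⊃ record_permit), we obtain O(record_permit).
Premise 5, O(not publish_directive ⊃ not record_permit), contraposes to O(record_permit ⊃ publish_directive); with O(record_permit) we get O(publish_directive).
From O(publish_directive) and premise 8, O(publish_directive ⊃ sanitize_area), we obtain O(sanitize_area).
Premise 7, O(publish_form ⊃ not sanitize_area), contraposes to O(sanitize_area ⊃ not publish_form); with O(sanitize_area) we get O(not publish_form).
Premises 1, 4, 6 do not contribute to this derivation.
So O(not publish_form) holds, i.e. F(publish_form). The claim follows.

Yes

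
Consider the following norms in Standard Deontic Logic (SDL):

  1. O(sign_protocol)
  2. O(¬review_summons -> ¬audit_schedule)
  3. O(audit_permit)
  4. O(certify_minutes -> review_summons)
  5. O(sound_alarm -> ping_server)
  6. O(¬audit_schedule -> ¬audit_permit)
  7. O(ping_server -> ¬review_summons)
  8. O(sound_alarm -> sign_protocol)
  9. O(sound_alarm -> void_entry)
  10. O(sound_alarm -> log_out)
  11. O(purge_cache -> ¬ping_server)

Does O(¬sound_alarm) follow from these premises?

Premise 3 states O(audit_permit) outright.
Premise 6, O(¬audit_schedule -> ¬audit_permit), contraposes to O(audit_permit -> audit_schedule); with O(audit_permit) we get O(audit_schedule).
The contrapositive of premise 2 (O(¬review_summons -> ¬audit_schedule)) is O(audit_schedule -> review_summons), and O(audit_schedule) is already established, so O(review_summons).
Premise 7 is O(ping_server -> ¬review_summons); contrapositively O(review_summons -> ¬ping_server). Since O(review_summons) holds, K gives O(¬ping_server).
Premise 5, O(sound_alarm -> ping_server), contraposes to O(¬ping_server -> ¬sound_alarm); with O(¬ping_server) we get O(¬sound_alarm).
Premises 1, 4, 8, 9, 10, 11 do not contribute to this derivation.
So O(¬sound_alarm) follows.

Yes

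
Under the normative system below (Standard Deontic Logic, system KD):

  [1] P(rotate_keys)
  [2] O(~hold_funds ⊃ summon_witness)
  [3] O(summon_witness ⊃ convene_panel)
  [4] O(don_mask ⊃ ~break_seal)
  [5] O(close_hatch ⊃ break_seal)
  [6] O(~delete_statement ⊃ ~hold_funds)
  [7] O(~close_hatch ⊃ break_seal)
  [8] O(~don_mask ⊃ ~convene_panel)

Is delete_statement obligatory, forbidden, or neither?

By case analysis on close_hatch: premise 5 gives O(close_hatch ⊃ break_seal) and premise 7 gives O(~close_hatch ⊃ break_seal), so O(break_seal) either way.
Premise 4, O(don_mask ⊃ ~break_seal), contraposes to O(break_seal ⊃ ~don_mask); with O(break_seal) we get O(~don_mask).
With premise 8, O(~don_mask ⊃ ~convene_panel), the K-axiom yields O(~convene_panel).
Premise 3 is O(summon_witness ⊃ convene_panel); contrapositively O(~convene_panel ⊃ ~summon_witness). Since O(~convene_panel) holds, K gives O(~summon_witness).
Premise 2, O(~hold_funds ⊃ summon_witness), contraposes to O(~summon_witness ⊃ hold_funds); with O(~summon_witness) we get O(hold_funds).
Premise 6, O(~delete_statement ⊃ ~hold_funds), contraposes to O(hold_funds ⊃ delete_statement); with O(hold_funds) we get O(delete_statement).
Premise 1 does not contribute to this derivation.
Hence delete_statement is obligatory.

Obligatory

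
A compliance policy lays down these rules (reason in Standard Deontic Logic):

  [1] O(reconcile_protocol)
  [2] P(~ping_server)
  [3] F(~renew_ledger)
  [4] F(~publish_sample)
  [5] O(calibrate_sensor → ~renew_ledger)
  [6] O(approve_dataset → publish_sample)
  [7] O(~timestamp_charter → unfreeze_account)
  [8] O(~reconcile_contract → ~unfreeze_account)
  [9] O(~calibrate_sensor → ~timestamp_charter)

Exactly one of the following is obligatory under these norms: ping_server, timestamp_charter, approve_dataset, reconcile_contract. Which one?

Premise 3 is F(~renew_ledger), i.e. O(renew_ledger).
Premise 5 is O(calibrate_sensor → ~renew_ledger); contrapositively O(renew_ledger → ~calibrate_sensor). Since O(renew_ledger) holds, K gives O(~calibrate_sensor).
From O(~calibrate_sensor) and premise 9, O(~calibrate_sensor → ~timestamp_charter), we obtain O(~timestamp_charter).
Applying K to premise 7 (O(~timestamp_charter → unfreeze_account)) and O(~timestamp_charter) yields O(unfreeze_account).
Premise 8, O(~reconcile_contract → ~unfreeze_account), contraposes to O(unfreeze_account → reconcile_contract); with O(unfreeze_account) we get O(reconcile_contract).
So O(reconcile_contract) holds — reconcile_contract is obligatory. None of the other listed options is made obligatory by any chain of premises.

reconcile_contract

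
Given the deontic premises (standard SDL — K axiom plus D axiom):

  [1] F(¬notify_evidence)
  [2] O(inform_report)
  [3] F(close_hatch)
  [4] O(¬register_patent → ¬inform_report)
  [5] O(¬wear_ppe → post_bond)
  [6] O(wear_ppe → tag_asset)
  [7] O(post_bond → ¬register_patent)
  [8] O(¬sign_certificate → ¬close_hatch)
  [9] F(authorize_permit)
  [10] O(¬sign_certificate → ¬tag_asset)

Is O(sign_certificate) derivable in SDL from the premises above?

Premise 2 gives O(inform_report).
The contrapositive of premise 4 (O(¬register_patent → ¬inform_report)) is O(inform_report → register_patent), and O(inform_report) is already established, so O(register_patent).
Premise 7, O(post_bond → ¬register_patent), contraposes to O(register_patent → ¬post_bond); with O(register_patent) we get O(¬post_bond).
Premise 5, O(¬wear_ppe → post_bond), contraposes to O(¬post_bond → wear_ppe); with O(¬post_bond) we get O(wear_ppe).
Applying K to premise 6 (O(wear_ppe → tag_asset)) and O(wear_ppe) yields O(tag_asset).
The contrapositive of premise 10 (O(¬sign_certificate → ¬tag_asset)) is O(tag_asset → sign_certificate), and O(tag_asset) is already established, so O(sign_certificate).
Premises 1, 3, 8, 9 do not contribute to this derivation.
So O(sign_certificate) follows.

Yes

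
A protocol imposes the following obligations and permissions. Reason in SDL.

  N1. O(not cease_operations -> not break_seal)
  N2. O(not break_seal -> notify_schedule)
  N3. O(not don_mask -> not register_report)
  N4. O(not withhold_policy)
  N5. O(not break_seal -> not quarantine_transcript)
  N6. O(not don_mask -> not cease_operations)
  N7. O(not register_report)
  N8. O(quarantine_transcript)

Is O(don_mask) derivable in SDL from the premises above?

Yes

Premise 8 gives O(quarantine_transcript).
Premise 5, O(not break_seal -> not quarantine_transcript), contraposes to O(quarantine_transcript -> break_seal); with O(quarantine_transcript) we get O(break_seal).
The contrapositive of premise 1 (O(not cease_operations -> not break_seal)) is O(break_seal -> cease_operations), and O(break_seal) is already established, so O(cease_operations).
Premise 6, O(not don_mask -> not cease_operations), contraposes to O(cease_operations -> don_mask); with O(cease_operations) we get O(don_mask).
Premises 2, 3, 4, 7 do not contribute to this derivation.
So O(don_mask) follows.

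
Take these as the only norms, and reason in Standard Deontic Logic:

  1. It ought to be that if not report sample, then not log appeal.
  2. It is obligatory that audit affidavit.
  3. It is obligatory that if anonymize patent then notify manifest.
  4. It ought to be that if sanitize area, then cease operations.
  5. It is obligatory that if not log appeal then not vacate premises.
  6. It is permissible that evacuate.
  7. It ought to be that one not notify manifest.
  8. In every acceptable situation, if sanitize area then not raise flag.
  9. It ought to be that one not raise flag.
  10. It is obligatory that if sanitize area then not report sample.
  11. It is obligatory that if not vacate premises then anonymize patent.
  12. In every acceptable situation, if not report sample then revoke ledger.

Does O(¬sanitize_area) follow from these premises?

Premise 7 states O(¬notify_manifest) outright.
Premise 3, O(anonymize_patent → notify_manifest), contraposes to O(¬notify_manifest → ¬anonymize_patent); with O(¬notify_manifest) we get O(¬anonymize_patent).
The contrapositive of premise 11 (O(¬vacate_premises → anonymize_patent)) is O(¬anonymize_patent → vacate_premises), and O(¬anonymize_patent) is already established, so O(vacate_premises).
Premise 5, O(¬log_appeal → ¬vacate_premises), contraposes to O(vacate_premises → log_appeal); with O(vacate_premises) we get O(log_appeal).
The contrapositive of premise 1 (O(¬report_sample → ¬log_appeal)) is O(log_appeal → report_sample), and O(log_appeal) is already established, so O(report_sample).
Premise 10 is O(sanitize_area → ¬report_sample); contrapositively O(report_sample → ¬sanitize_area). Since O(report_sample) holds, K gives O(¬sanitize_area).
Premises 2, 4, 6, 8, 9, 12 do not contribute to this derivation.
So O(¬sanitize_area) follows.

Yes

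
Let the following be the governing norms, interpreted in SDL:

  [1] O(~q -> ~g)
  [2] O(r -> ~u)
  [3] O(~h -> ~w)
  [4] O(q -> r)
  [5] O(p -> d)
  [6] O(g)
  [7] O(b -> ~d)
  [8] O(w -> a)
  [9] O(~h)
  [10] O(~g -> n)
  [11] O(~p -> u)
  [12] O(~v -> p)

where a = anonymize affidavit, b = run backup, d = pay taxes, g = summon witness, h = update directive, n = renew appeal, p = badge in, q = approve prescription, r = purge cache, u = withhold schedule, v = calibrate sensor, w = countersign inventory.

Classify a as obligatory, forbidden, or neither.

Neither

Premise 8 is O(w -> a), but O(w) is not derivable from the premises, so it does not yield O(a).
No premise or chain of K-axiom applications forces O(a), and none forces O(~a). So a is neither obligatory nor forbidden under these norms.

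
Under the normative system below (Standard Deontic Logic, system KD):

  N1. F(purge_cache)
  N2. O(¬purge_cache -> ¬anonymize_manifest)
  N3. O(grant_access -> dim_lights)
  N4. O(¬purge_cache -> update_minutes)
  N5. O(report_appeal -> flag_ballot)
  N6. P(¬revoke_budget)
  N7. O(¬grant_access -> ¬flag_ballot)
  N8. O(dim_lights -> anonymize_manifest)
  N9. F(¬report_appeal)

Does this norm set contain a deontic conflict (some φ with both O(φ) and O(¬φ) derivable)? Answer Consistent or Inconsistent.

F(¬report_appeal) at premise 9 means O(report_appeal).
Premise 5 is O(report_appeal -> flag_ballot); since O(report_appeal), deontic closure gives O(flag_ballot).
Premise 7 is O(¬grant_access -> ¬flag_ballot); contrapositively O(flag_ballot -> grant_access). Since O(flag_ballot) holds, K gives O(grant_access).
Applying K to premise 3 (O(grant_access -> dim_lights)) and O(grant_access) yields O(dim_lights).
From O(dim_lights) and premise 8, O(dim_lights -> anonymize_manifest), we obtain O(anonymize_manifest).
Premise 2 is O(¬purge_cache -> ¬anonymize_manifest); contrapositively O(anonymize_manifest -> purge_cache). Since O(anonymize_manifest) holds, K gives O(purge_cache).
However, F(purge_cache) at premise 1 amounts to O(¬purge_cache).
We now have both O(purge_cache) and O(¬purge_cache) — purge_cache is simultaneously obligatory and forbidden, violating the D-axiom.

Inconsistent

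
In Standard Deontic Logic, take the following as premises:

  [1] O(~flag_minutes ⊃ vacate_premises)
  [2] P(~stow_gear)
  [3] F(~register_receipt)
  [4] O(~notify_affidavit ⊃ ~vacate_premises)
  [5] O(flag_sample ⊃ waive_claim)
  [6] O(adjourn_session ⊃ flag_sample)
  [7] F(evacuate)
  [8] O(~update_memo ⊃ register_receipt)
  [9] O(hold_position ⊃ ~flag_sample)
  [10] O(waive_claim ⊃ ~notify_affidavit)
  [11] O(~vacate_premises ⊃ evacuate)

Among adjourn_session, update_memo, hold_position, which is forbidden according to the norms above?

adjourn_session

F(evacuate) at premise 7 means O(~evacuate).
Premise 11, O(~vacate_premises ⊃ evacuate), contraposes to O(~evacuate ⊃ vacate_premises); with O(~evacuate) we get O(vacate_premises).
Premise 4, O(~notify_affidavit ⊃ ~vacate_premises), contraposes to O(vacate_premises ⊃ notify_affidavit); with O(vacate_premises) we get O(notify_affidavit).
The contrapositive of premise 10 (O(waive_claim ⊃ ~notify_affidavit)) is O(notify_affidavit ⊃ ~waive_claim), and O(notify_affidavit) is already established, so O(~waive_claim).
The contrapositive of premise 5 (O(flag_sample ⊃ waive_claim)) is O(~waive_claim ⊃ ~flag_sample), and O(~waive_claim) is already established, so O(~flag_sample).
The contrapositive of premise 6 (O(adjourn_session ⊃ flag_sample)) is O(~flag_sample ⊃ ~adjourn_session), and O(~flag_sample) is already established, so O(~adjourn_session).
So O(~adjourn_session) holds, i.e. adjourn_session is forbidden. None of the other listed options is forbidden under the premises.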